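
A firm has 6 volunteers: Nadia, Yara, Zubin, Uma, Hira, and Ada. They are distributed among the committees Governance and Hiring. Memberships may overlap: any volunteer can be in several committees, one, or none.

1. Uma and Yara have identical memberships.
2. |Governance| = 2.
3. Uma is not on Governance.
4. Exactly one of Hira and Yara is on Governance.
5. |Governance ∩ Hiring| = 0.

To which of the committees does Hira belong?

From (3): Uma ∉ Governance.
(1): Yara matches Uma: Yara ∉ Governance.
(4) (exactly one): Hira ∈ Governance.
Suppose Hira ∈ Hiring: no assignment then satisfies all the clues, so Hira ∉ Hiring.

Hira: Governance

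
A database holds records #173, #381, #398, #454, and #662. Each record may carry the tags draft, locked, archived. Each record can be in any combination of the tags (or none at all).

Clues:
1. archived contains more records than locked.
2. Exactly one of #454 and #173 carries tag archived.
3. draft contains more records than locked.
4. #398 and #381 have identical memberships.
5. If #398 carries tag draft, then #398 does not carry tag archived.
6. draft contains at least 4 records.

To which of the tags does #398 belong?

#398: draft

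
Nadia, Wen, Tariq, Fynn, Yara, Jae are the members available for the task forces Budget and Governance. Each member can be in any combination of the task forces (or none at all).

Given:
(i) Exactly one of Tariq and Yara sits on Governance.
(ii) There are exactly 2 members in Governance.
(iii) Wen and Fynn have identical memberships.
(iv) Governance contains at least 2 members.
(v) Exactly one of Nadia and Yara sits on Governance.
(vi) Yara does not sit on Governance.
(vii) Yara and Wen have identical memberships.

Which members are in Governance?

Governance = {Nadia, Tariq}

From (vi): Yara ∉ Governance.
(i) (exactly one): Tariq ∈ Governance.
(v) (exactly one): Nadia ∈ Governance.
(vii): Wen matches Yara: Wen ∉ Governance.
(ii): Governance already has 2, so the rest are out.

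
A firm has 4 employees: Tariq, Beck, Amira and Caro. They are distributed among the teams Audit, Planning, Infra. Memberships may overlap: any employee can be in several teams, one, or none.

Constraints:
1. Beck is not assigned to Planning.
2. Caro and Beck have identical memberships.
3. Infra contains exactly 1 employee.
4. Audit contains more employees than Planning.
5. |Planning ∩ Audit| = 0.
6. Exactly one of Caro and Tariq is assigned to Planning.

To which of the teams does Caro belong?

Caro: Audit

From (1): Beck ∉ Planning.
(2): Caro matches Beck: Caro ∉ Planning.
(6) (exactly one): Tariq ∈ Planning.
Suppose Caro ∉ Audit: no assignment then satisfies all the clues, so Caro ∈ Audit.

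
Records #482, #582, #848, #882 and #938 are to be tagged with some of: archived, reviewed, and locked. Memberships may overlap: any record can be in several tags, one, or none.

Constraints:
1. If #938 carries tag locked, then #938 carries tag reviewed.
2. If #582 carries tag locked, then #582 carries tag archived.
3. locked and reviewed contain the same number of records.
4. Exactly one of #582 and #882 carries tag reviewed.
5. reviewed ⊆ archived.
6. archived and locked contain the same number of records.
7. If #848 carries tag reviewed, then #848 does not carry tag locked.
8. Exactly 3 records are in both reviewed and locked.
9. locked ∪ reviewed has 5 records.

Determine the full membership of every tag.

archived = {#482, #582, #848, #938}; reviewed = {#482, #582, #848, #938}; locked = {#482, #582, #882, #938}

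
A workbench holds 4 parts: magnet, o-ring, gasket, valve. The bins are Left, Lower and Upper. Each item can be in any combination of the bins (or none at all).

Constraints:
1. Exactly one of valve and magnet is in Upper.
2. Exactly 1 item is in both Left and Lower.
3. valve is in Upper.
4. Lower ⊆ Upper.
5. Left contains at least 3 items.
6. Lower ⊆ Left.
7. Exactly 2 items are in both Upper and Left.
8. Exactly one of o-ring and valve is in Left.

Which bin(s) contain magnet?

magnet: Left

From (3): valve ∈ Upper.
(1) (exactly one): magnet ∉ Upper.
(4) contrapositive: magnet ∉ Lower.
Suppose magnet ∉ Left: no assignment then satisfies all the clues, so magnet ∈ Left.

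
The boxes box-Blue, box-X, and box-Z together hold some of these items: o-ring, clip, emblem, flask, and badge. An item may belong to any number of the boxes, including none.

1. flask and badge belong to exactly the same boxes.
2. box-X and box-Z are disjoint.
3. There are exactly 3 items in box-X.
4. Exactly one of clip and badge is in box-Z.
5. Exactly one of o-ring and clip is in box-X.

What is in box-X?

box-X = {badge, flask, o-ring}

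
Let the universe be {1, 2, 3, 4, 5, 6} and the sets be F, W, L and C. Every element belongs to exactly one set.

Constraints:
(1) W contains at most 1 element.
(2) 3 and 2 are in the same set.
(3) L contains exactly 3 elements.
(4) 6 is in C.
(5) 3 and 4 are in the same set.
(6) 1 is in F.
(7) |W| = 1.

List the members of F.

F = {1}

From (4): 6 ∈ C.
From (6): 1 ∈ F.
Suppose 2 ∈ F: no assignment then satisfies all the clues, so 2 ∉ F.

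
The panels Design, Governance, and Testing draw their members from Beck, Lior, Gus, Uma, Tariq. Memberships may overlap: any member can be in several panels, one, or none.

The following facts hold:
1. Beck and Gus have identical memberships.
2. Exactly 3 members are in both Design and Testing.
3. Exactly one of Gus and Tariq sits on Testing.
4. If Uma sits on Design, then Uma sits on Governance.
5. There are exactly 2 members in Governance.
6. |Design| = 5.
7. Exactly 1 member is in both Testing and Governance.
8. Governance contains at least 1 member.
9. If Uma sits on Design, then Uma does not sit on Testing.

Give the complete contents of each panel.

Design = {Beck, Gus, Lior, Tariq, Uma}; Governance = {Lior, Uma}; Testing = {Beck, Gus, Lior}

(6): only 5 candidates remain for Design, so all are in.
(9): Uma ∉ Testing.
(4): Uma ∈ Governance.
Suppose Beck ∈ Governance: no assignment then satisfies all the clues, so Beck ∉ Governance.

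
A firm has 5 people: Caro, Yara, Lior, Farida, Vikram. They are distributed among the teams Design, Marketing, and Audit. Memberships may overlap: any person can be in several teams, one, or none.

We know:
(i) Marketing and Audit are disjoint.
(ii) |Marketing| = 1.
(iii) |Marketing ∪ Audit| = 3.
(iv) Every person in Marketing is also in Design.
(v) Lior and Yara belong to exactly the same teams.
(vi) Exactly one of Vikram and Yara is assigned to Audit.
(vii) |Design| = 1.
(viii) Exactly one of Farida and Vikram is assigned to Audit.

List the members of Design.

Design = {Farida}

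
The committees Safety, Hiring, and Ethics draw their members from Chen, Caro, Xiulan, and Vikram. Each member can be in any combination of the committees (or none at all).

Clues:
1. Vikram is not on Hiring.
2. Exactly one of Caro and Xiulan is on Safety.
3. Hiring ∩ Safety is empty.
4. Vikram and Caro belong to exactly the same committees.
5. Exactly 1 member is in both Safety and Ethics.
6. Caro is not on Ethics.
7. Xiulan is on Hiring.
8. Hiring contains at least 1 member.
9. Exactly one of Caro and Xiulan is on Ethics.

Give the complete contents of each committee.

Safety = {Caro, Chen, Vikram}; Hiring = {Xiulan}; Ethics = {Chen, Xiulan}

From (1): Vikram ∉ Hiring.
From (6): Caro ∉ Ethics.
From (7): Xiulan ∈ Hiring.
(3) (disjoint): Xiulan ∉ Safety.
(4): Caro matches Vikram: Caro ∉ Hiring.
(4): Vikram matches Caro: Vikram ∉ Ethics.
(9) (exactly one): Xiulan ∈ Ethics.
(2) (exactly one): Caro ∈ Safety.
(4): Vikram matches Caro: Vikram ∈ Safety.
Suppose Chen ∉ Safety: no assignment then satisfies all the clues, so Chen ∈ Safety.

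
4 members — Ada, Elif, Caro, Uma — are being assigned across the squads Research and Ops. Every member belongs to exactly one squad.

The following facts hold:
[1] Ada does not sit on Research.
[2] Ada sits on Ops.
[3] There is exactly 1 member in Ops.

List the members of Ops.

From (1): Ada ∉ Research.
From (2): Ada ∈ Ops.
(3): Ops already has 1, so the rest are out.
Only one squad left: Elif ∈ Research.
Only one squad left: Caro ∈ Research.
Only one squad left: Uma ∈ Research.

Ops = {Ada}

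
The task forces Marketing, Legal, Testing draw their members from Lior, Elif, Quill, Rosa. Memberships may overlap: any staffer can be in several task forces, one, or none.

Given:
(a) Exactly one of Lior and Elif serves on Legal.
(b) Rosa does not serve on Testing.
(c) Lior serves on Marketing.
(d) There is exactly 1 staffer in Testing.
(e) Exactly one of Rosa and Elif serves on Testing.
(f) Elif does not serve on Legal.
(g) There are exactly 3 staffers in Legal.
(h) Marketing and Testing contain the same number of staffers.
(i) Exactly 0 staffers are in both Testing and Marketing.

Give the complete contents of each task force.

From (b): Rosa ∉ Testing.
From (c): Lior ∈ Marketing.
From (f): Elif ∉ Legal.
(a) (exactly one): Lior ∈ Legal.
(e) (exactly one): Elif ∈ Testing.
(g): only 3 candidates remain for Legal, so all are in.
(d): Testing already has 1, so the rest are out.
Suppose Elif ∈ Marketing: no assignment then satisfies all the clues, so Elif ∉ Marketing.

Marketing = {Lior}; Legal = {Lior, Quill, Rosa}; Testing = {Elif}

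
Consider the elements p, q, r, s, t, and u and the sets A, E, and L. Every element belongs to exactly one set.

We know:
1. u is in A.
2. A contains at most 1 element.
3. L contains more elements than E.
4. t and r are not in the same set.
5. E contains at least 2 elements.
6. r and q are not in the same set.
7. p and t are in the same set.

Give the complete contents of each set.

A = {u}; E = {r, s}; L = {p, q, t}

From (1): u ∈ A.
(2): A already has 1, so the rest are out.
Suppose p ∈ E: no assignment then satisfies all the clues, so p ∉ E.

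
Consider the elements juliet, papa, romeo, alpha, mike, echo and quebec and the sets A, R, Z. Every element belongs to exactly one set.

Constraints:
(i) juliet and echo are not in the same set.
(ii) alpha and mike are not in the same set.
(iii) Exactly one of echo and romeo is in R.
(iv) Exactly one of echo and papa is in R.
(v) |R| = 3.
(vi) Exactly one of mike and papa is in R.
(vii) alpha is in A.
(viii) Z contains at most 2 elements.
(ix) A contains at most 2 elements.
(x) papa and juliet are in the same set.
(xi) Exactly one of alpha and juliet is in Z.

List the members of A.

A = {alpha, romeo}

From (vii): alpha ∈ A.
(ii): mike ∉ A.
(xi) (exactly one): juliet ∈ Z.
(i): echo ∉ Z.
(x): papa matches juliet: papa ∉ A.
(x): papa matches juliet: papa ∉ R.
(x): papa matches juliet: papa ∈ Z.
(iv) (exactly one): echo ∈ R.
(vi) (exactly one): mike ∈ R.
(viii): Z already has 2, so the rest are out.
(iii) (exactly one): romeo ∉ R.
Only one set left: romeo ∈ A.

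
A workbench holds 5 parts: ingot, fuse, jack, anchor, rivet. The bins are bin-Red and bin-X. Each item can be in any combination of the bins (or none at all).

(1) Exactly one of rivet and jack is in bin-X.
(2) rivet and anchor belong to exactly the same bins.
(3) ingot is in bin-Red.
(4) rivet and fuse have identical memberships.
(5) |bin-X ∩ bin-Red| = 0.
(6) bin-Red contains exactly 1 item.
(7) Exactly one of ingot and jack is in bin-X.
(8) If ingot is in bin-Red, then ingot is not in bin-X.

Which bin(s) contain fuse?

fuse: none

From (3): ingot ∈ bin-Red.
(6): bin-Red already has 1, so the rest are out.
(8): ingot ∉ bin-X.
(7) (exactly one): jack ∈ bin-X.
(1) (exactly one): rivet ∉ bin-X.
(2): anchor matches rivet: anchor ∉ bin-X.
(4): fuse matches rivet: fuse ∉ bin-X.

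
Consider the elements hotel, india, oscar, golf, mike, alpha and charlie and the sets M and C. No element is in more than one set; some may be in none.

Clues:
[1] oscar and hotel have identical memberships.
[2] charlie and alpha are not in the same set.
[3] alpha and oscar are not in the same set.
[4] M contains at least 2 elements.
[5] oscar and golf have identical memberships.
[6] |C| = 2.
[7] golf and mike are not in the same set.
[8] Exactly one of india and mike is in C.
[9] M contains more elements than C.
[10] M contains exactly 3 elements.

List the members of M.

M = {golf, hotel, oscar}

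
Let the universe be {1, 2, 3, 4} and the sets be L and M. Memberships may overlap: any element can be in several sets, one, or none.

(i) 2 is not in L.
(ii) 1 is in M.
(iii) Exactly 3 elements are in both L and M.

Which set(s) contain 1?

1: L, M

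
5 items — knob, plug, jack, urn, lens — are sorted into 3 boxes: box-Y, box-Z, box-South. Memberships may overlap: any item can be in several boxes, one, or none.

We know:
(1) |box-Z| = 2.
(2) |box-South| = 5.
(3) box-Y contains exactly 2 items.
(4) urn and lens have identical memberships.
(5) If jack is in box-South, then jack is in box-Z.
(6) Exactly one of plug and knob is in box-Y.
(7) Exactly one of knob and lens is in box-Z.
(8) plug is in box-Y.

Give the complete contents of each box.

box-Y = {jack, plug}; box-Z = {jack, knob}; box-South = {jack, knob, lens, plug, urn}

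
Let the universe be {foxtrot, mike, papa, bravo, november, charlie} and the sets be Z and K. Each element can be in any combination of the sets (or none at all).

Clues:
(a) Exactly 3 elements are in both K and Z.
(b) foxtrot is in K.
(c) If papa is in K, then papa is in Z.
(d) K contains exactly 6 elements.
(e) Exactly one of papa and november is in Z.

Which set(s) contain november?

november: K

From (b): foxtrot ∈ K.
(d): only 6 candidates remain for K, so all are in.
(c): papa ∈ Z.
(e) (exactly one): november ∉ Z.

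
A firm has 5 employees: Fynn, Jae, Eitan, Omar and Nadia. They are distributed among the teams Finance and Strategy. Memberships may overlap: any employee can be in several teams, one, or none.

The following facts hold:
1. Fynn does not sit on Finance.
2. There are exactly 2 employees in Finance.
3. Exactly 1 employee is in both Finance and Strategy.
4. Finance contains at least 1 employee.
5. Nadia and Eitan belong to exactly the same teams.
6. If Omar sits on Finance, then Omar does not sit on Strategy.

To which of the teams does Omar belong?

From (1): Fynn ∉ Finance.
Suppose Omar ∉ Finance: no assignment then satisfies all the clues, so Omar ∈ Finance.

Omar: Finance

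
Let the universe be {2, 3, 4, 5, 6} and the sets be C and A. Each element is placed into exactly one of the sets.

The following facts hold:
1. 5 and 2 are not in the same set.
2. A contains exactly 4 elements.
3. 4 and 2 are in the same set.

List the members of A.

A = {2, 3, 4, 6}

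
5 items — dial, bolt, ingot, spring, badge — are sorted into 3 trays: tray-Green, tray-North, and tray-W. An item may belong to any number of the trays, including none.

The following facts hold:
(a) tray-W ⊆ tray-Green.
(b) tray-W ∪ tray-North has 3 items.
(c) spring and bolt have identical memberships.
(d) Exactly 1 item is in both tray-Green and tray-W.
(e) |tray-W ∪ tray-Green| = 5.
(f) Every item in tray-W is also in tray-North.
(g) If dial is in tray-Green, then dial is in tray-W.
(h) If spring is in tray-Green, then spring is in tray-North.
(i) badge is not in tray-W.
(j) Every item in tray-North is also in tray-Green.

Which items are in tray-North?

From (i): badge ∉ tray-W.
Suppose dial ∉ tray-North: no assignment then satisfies all the clues, so dial ∈ tray-North.

tray-North = {bolt, dial, spring}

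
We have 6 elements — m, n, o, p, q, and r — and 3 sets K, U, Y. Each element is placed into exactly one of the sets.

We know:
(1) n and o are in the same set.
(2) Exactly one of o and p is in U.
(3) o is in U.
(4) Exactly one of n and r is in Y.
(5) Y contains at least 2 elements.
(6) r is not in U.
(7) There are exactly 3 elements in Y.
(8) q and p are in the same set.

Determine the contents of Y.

Y = {p, q, r}

From (3): o ∈ U.
From (6): r ∉ U.
(1): n matches o: n ∉ K.
(1): n matches o: n ∈ U.
(2) (exactly one): p ∉ U.
(4) (exactly one): r ∈ Y.
(8): q matches p: q ∉ U.
Suppose m ∈ Y: no assignment then satisfies all the clues, so m ∉ Y.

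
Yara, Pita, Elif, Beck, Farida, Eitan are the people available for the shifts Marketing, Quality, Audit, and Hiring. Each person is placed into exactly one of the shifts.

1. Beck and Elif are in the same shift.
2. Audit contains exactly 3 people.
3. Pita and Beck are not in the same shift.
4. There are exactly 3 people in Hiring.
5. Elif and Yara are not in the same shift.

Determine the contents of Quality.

Quality = {}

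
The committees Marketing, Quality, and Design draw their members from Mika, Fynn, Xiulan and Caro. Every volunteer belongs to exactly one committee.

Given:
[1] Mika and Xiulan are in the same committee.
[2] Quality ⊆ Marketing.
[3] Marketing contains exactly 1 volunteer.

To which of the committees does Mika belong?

Mika: Design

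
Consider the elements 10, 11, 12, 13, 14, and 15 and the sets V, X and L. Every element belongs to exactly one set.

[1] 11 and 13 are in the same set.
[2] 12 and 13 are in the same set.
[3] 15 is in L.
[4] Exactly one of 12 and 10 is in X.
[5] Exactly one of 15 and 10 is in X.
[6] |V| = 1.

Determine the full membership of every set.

V = {14}; X = {10}; L = {11, 12, 13, 15}

From (3): 15 ∈ L.
(5) (exactly one): 10 ∈ X.
(4) (exactly one): 12 ∉ X.
(2): 13 matches 12: 13 ∉ X.
(1): 11 matches 13: 11 ∉ X.
Suppose 11 ∈ V: no assignment then satisfies all the clues, so 11 ∉ V.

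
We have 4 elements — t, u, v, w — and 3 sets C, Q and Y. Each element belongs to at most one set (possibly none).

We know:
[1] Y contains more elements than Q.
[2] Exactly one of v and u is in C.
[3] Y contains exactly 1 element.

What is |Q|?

0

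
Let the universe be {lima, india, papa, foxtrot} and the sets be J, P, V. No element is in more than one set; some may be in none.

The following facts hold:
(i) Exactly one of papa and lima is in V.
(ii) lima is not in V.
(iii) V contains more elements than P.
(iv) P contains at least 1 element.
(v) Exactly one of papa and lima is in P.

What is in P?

P = {lima}

From (ii): lima ∉ V.
(i) (exactly one): papa ∈ V.
(v) (exactly one): lima ∈ P.
Suppose india ∈ P: no assignment then satisfies all the clues, so india ∉ P.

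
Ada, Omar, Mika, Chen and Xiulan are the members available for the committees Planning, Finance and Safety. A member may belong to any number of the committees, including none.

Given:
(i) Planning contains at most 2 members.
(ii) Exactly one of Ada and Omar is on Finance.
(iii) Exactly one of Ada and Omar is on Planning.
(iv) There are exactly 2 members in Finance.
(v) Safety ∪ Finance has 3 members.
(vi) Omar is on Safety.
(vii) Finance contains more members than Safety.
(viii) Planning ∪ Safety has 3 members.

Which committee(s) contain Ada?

Ada: Finance, Planning

From (vi): Omar ∈ Safety.
Suppose Ada ∉ Planning: no assignment then satisfies all the clues, so Ada ∈ Planning.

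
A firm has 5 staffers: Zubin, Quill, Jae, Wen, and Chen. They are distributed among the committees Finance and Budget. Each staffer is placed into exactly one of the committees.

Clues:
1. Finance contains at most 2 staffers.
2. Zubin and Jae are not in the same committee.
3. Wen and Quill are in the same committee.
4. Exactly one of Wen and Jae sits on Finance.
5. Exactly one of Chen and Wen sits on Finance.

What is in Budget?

Budget = {Quill, Wen, Zubin}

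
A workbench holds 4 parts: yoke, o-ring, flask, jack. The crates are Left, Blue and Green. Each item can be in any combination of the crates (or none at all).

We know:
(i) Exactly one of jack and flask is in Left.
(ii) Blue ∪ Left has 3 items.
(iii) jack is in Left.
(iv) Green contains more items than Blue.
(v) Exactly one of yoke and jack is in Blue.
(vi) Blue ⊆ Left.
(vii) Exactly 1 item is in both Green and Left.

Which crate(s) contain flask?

flask: Green

From (iii): jack ∈ Left.
(i) (exactly one): flask ∉ Left.
(vi) contrapositive: flask ∉ Blue.
Suppose flask ∉ Green: no assignment then satisfies all the clues, so flask ∈ Green.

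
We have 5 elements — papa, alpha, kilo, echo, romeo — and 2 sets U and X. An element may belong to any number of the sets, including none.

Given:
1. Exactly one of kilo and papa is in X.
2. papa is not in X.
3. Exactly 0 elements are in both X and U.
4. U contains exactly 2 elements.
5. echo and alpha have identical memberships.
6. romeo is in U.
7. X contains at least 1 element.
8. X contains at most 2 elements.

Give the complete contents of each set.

U = {papa, romeo}; X = {kilo}

From (2): papa ∉ X.
From (6): romeo ∈ U.
(1) (exactly one): kilo ∈ X.
Suppose papa ∉ U: no assignment then satisfies all the clues, so papa ∈ U.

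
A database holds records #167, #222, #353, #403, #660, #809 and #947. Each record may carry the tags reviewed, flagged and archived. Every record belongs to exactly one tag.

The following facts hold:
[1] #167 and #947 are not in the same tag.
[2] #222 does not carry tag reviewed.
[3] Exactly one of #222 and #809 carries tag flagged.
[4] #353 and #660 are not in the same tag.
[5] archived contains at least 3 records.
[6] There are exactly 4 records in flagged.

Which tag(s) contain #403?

#403: flagged

From (2): #222 ∉ reviewed.
Suppose #403 ∈ reviewed: no assignment then satisfies all the clues, so #403 ∉ reviewed.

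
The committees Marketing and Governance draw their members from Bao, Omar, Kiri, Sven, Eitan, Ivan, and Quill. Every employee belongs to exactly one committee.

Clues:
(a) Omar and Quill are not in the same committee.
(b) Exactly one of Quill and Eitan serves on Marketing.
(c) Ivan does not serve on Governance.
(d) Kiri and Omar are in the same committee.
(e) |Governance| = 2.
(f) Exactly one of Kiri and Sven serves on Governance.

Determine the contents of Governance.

Governance = {Quill, Sven}

From (c): Ivan ∉ Governance.
Only one committee left: Ivan ∈ Marketing.
Suppose Bao ∈ Governance: no assignment then satisfies all the clues, so Bao ∉ Governance.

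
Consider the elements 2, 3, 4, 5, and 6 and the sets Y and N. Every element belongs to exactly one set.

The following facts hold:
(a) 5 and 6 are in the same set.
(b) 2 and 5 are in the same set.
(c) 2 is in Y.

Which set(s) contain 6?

6: Y

From (c): 2 ∈ Y.
(b): 5 matches 2: 5 ∈ Y.
(a): 6 matches 5: 6 ∈ Y.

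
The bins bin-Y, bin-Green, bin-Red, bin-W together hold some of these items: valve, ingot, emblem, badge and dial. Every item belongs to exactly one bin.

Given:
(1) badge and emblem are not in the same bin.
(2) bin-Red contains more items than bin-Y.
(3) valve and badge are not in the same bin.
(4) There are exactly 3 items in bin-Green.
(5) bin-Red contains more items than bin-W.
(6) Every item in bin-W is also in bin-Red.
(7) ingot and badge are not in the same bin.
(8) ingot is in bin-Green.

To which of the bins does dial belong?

From (8): ingot ∈ bin-Green.
(7): badge ∉ bin-Green.
Suppose dial ∈ bin-Y: no assignment then satisfies all the clues, so dial ∉ bin-Y.

dial: bin-Red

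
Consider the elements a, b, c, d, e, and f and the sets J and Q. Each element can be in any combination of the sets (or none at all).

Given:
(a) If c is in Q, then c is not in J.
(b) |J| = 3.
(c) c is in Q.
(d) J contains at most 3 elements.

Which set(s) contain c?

From (c): c ∈ Q.
(a): c ∉ J.

c: Q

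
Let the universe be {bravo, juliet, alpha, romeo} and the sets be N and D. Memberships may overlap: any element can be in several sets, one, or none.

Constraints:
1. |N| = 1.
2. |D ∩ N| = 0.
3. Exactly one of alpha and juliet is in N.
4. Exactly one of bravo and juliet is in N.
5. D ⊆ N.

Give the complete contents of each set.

N = {juliet}; D = {}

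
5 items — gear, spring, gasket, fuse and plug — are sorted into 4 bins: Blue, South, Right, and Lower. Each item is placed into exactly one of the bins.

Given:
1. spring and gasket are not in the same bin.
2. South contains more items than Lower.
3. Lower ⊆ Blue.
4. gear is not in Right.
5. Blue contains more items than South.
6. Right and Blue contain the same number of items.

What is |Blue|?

2

From (4): gear ∉ Right.
Suppose gear ∈ Lower: no assignment then satisfies all the clues, so gear ∉ Lower.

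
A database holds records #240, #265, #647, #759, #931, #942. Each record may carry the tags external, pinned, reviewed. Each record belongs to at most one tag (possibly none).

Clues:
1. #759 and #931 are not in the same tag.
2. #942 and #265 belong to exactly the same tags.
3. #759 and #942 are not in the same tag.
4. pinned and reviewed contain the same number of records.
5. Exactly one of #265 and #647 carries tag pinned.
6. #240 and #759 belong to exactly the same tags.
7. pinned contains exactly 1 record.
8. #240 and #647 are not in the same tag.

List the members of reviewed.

reviewed = {#931}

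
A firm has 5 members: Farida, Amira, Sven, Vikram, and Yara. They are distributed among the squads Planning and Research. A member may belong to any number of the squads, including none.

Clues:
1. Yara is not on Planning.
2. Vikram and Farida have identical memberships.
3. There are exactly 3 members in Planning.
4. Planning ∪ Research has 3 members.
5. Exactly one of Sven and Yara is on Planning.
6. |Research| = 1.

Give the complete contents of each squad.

Planning = {Farida, Sven, Vikram}; Research = {Sven}

From (1): Yara ∉ Planning.
(5) (exactly one): Sven ∈ Planning.
Suppose Farida ∉ Planning: no assignment then satisfies all the clues, so Farida ∈ Planning.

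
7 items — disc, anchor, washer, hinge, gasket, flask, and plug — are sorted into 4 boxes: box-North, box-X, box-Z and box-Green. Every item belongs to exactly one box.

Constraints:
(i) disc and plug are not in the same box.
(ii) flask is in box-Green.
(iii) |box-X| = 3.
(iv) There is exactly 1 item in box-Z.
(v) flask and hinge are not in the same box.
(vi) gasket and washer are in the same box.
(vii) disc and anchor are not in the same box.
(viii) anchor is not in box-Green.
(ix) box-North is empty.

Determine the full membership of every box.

box-North = {}; box-X = {anchor, hinge, plug}; box-Z = {disc}; box-Green = {flask, gasket, washer}

From (ii): flask ∈ box-Green.
From (viii): anchor ∉ box-Green.
(v): hinge ∉ box-Green.
(ix): box-North already has 0, so the rest are out.
Suppose disc ∈ box-X: no assignment then satisfies all the clues, so disc ∉ box-X.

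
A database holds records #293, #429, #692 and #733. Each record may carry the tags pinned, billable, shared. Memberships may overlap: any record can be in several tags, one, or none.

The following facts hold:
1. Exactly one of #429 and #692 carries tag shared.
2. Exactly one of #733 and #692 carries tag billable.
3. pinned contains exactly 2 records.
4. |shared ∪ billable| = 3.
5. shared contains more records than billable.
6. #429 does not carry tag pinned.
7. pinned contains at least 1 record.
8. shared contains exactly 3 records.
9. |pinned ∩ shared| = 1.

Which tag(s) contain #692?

#692: pinned

From (6): #429 ∉ pinned.
Suppose #692 ∉ pinned: no assignment then satisfies all the clues, so #692 ∈ pinned.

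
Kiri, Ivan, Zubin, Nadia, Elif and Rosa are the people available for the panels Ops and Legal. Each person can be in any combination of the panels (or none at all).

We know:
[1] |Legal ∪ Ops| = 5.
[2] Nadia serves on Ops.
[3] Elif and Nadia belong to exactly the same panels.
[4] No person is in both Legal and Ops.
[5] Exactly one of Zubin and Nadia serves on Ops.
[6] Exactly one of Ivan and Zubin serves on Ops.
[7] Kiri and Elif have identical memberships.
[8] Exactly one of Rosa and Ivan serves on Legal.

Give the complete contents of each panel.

Ops = {Elif, Ivan, Kiri, Nadia}; Legal = {Rosa}

From (2): Nadia ∈ Ops.
(3): Elif matches Nadia: Elif ∈ Ops.
(4) (disjoint): Nadia ∉ Legal.
(4) (disjoint): Elif ∉ Legal.
(5) (exactly one): Zubin ∉ Ops.
(6) (exactly one): Ivan ∈ Ops.
(7): Kiri matches Elif: Kiri ∈ Ops.
(7): Kiri matches Elif: Kiri ∉ Legal.
(4) (disjoint): Ivan ∉ Legal.
(8) (exactly one): Rosa ∈ Legal.
(4) (disjoint): Rosa ∉ Ops.
Suppose Zubin ∈ Legal: no assignment then satisfies all the clues, so Zubin ∉ Legal.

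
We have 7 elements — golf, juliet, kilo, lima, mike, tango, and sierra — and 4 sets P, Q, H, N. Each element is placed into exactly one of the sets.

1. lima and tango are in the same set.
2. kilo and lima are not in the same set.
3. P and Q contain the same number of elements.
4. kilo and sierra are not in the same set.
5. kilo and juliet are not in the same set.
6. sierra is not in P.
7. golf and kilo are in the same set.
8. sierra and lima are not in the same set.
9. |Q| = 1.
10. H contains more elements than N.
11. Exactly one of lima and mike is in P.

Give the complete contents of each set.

From (6): sierra ∉ P.
Suppose golf ∈ P: no assignment then satisfies all the clues, so golf ∉ P.

P = {mike}; Q = {sierra}; H = {juliet, lima, tango}; N = {golf, kilo}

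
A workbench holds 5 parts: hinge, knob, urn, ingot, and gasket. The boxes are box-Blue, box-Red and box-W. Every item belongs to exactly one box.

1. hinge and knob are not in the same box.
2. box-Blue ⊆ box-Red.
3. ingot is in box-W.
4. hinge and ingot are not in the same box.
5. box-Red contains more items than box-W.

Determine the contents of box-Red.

box-Red = {gasket, hinge, urn}

From (3): ingot ∈ box-W.
(4): hinge ∉ box-W.
Suppose hinge ∉ box-Red: no assignment then satisfies all the clues, so hinge ∈ box-Red.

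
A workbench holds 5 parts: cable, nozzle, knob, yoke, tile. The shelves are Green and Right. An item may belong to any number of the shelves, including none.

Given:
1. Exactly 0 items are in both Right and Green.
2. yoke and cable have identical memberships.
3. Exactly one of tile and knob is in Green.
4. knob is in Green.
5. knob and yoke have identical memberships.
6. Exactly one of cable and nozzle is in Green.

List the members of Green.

Green = {cable, knob, yoke}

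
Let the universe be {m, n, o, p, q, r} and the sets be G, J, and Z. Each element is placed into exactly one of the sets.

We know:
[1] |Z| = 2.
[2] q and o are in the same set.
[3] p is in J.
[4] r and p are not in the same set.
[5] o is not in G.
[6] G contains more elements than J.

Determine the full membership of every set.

From (3): p ∈ J.
From (5): o ∉ G.
(2): q matches o: q ∉ G.
(4): r ∉ J.
Suppose m ∉ G: no assignment then satisfies all the clues, so m ∈ G.

G = {m, n, r}; J = {p}; Z = {o, q}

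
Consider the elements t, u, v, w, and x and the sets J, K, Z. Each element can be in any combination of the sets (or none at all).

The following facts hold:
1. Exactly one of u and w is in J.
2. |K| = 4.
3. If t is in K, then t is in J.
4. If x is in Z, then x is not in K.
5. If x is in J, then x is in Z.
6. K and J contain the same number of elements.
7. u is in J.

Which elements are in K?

K = {t, u, v, w}

From (7): u ∈ J.
(1) (exactly one): w ∉ J.
Suppose t ∉ K: no assignment then satisfies all the clues, so t ∈ K.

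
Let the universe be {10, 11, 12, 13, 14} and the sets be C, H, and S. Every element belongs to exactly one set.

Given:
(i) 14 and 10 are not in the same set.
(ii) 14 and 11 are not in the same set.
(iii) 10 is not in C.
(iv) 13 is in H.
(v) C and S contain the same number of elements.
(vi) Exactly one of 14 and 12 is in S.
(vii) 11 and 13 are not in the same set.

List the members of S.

S = {14}

From (iii): 10 ∉ C.
From (iv): 13 ∈ H.
(vii): 11 ∉ H.
Suppose 10 ∈ S: no assignment then satisfies all the clues, so 10 ∉ S.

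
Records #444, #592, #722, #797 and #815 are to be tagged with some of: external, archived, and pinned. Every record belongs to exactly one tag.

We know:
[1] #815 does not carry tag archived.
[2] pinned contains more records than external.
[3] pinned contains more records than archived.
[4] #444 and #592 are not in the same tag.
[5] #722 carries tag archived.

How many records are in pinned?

3

From (1): #815 ∉ archived.
From (5): #722 ∈ archived.
Suppose #797 ∈ external: no assignment then satisfies all the clues, so #797 ∉ external.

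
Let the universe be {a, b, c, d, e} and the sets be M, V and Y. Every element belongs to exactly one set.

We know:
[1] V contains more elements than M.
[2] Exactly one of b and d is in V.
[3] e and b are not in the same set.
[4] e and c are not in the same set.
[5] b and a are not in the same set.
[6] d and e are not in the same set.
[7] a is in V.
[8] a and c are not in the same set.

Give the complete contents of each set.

M = {e}; V = {a, d}; Y = {b, c}

From (7): a ∈ V.
(5): b ∉ V.
(8): c ∉ V.
(2) (exactly one): d ∈ V.
(6): e ∉ V.
Suppose b ∈ M: no assignment then satisfies all the clues, so b ∉ M.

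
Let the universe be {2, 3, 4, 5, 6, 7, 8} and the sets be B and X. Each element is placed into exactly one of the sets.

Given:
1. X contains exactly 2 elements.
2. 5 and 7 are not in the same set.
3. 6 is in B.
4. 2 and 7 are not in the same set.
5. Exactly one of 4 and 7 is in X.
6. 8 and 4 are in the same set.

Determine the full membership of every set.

From (3): 6 ∈ B.
Suppose 2 ∉ B: no assignment then satisfies all the clues, so 2 ∈ B.

B = {2, 4, 5, 6, 8}; X = {3, 7}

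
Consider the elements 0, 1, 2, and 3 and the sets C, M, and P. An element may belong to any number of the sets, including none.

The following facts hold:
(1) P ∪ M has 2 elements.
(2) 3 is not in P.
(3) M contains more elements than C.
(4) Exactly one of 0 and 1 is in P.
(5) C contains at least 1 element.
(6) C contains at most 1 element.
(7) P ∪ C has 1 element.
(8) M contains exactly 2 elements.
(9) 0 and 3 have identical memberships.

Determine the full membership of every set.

C = {1}; M = {1, 2}; P = {1}

From (2): 3 ∉ P.
(9): 0 matches 3: 0 ∉ P.
(4) (exactly one): 1 ∈ P.
Suppose 0 ∈ C: no assignment then satisfies all the clues, so 0 ∉ C.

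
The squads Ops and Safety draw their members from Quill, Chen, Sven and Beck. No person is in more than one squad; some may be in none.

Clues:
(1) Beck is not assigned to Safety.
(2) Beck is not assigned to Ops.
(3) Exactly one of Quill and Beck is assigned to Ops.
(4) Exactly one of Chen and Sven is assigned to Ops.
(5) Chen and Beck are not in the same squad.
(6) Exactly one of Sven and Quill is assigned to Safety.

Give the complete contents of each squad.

From (1): Beck ∉ Safety.
From (2): Beck ∉ Ops.
(3) (exactly one): Quill ∈ Ops.
(6) (exactly one): Sven ∈ Safety.
(4) (exactly one): Chen ∈ Ops.

Ops = {Chen, Quill}; Safety = {Sven}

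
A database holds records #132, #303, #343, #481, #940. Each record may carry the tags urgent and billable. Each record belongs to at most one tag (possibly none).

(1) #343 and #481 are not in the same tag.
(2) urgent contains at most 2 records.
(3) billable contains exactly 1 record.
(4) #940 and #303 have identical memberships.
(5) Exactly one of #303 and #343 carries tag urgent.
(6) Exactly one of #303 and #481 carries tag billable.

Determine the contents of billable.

billable = {#481}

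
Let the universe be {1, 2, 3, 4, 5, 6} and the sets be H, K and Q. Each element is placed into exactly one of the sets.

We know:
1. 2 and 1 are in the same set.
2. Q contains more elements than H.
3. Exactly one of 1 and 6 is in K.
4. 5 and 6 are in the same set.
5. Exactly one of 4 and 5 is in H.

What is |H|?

1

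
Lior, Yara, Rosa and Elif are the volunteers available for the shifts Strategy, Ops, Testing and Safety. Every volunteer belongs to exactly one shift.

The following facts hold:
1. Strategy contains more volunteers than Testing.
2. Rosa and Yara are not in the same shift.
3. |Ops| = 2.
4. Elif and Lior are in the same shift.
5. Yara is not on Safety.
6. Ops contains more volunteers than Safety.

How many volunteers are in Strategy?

1

From (5): Yara ∉ Safety.
Suppose Lior ∈ Strategy: no assignment then satisfies all the clues, so Lior ∉ Strategy.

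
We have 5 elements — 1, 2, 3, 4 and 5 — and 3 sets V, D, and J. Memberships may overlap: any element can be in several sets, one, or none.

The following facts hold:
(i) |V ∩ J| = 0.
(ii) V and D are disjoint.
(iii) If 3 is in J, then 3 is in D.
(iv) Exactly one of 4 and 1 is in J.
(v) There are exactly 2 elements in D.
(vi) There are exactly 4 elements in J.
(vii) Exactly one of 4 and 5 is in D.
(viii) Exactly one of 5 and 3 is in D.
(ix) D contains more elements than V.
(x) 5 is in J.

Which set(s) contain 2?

2: J

From (x): 5 ∈ J.
Suppose 2 ∈ V: no assignment then satisfies all the clues, so 2 ∉ V.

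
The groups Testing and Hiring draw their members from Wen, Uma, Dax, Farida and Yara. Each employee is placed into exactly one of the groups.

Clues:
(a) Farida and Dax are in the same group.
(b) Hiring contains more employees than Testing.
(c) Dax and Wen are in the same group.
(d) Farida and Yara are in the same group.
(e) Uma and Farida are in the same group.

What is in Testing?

Testing = {}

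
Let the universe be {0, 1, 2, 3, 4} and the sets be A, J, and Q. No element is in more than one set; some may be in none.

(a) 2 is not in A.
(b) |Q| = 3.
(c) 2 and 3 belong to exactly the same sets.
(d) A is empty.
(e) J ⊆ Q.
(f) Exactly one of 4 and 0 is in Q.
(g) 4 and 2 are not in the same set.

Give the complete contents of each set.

A = {}; J = {}; Q = {0, 2, 3}

From (a): 2 ∉ A.
(c): 3 matches 2: 3 ∉ A.
(d): A already has 0, so the rest are out.
Suppose 0 ∈ J: no assignment then satisfies all the clues, so 0 ∉ J.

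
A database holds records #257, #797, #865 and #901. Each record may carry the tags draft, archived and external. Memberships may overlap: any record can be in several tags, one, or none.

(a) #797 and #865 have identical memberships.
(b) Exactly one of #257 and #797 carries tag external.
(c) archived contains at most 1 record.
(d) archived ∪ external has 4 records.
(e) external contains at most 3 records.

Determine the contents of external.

external = {#797, #865, #901}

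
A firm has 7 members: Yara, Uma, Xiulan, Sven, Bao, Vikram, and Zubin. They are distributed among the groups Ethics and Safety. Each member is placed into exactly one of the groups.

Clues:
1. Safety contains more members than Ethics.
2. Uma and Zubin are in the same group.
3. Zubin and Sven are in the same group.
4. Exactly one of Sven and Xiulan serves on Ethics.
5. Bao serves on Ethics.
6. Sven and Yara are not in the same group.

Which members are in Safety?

Safety = {Sven, Uma, Vikram, Zubin}

From (5): Bao ∈ Ethics.
Suppose Yara ∈ Safety: no assignment then satisfies all the clues, so Yara ∉ Safety.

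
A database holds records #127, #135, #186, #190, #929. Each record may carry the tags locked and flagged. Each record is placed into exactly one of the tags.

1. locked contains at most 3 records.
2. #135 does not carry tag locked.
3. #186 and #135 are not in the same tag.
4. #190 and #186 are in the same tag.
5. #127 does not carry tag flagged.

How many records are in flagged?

2

From (2): #135 ∉ locked.
From (5): #127 ∉ flagged.
Only one tag left: #127 ∈ locked.
Only one tag left: #135 ∈ flagged.
(3): #186 ∉ flagged.
(4): #190 matches #186: #190 ∉ flagged.
Only one tag left: #186 ∈ locked.
Only one tag left: #190 ∈ locked.
(1): locked already has 3, so the rest are out.
Only one tag left: #929 ∈ flagged.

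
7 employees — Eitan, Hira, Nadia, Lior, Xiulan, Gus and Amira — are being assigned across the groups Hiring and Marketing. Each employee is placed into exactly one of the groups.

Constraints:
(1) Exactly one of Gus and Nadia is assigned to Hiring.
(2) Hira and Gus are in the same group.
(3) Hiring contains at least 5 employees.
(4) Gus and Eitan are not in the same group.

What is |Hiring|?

5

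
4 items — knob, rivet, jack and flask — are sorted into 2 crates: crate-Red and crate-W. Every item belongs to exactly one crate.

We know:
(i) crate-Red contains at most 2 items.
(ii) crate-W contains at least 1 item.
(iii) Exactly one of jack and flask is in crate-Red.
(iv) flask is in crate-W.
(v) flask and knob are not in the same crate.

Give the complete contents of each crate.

crate-Red = {jack, knob}; crate-W = {flask, rivet}

From (iv): flask ∈ crate-W.
(iii) (exactly one): jack ∈ crate-Red.
(v): knob ∉ crate-W.
Only one crate left: knob ∈ crate-Red.
(i): crate-Red already has 2, so the rest are out.
Only one crate left: rivet ∈ crate-W.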